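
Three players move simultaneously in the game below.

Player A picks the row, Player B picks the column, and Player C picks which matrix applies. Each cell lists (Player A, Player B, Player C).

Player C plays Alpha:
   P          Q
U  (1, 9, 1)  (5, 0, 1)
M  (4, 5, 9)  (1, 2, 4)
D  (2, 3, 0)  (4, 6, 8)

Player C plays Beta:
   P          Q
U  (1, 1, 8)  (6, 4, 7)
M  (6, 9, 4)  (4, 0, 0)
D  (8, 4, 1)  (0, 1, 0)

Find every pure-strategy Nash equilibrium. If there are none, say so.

(U, Q, Beta), (M, P, Alpha), (D, P, Beta)

For each strategy profile, look for a profitable unilateral deviation.
(U, P, Alpha): Player A can switch to M (1 → 4). Not NE.
(U, P, Beta): Player A can switch to M (1 → 6). Not NE.
(U, Q, Alpha): Player B can switch to P (0 → 9). Not NE.
(U, Q, Beta): Player A gets 6, best alternative 4; Player B gets 4, best alternative 1; Player C gets 7, best alternative 1. No profitable deviation — NE.
(M, P, Alpha): Player A gets 4, best alternative 2; Player B gets 5, best alternative 2; Player C gets 9, best alternative 4. No profitable deviation — NE.
(M, P, Beta): Player A can switch to D (6 → 8). Not NE.
(M, Q, Alpha): Player A can switch to U (1 → 5). Not NE.
(M, Q, Beta): Player A can switch to U (4 → 6). Not NE.
(D, P, Alpha): Player A can switch to M (2 → 4). Not NE.
(D, P, Beta): Player A gets 8, best alternative 6; Player B gets 4, best alternative 1; Player C gets 1, best alternative 0. No profitable deviation — NE.
(D, Q, Alpha): Player A can switch to U (4 → 5). Not NE.
(The remaining 1 profile has a profitable deviation by the same check.)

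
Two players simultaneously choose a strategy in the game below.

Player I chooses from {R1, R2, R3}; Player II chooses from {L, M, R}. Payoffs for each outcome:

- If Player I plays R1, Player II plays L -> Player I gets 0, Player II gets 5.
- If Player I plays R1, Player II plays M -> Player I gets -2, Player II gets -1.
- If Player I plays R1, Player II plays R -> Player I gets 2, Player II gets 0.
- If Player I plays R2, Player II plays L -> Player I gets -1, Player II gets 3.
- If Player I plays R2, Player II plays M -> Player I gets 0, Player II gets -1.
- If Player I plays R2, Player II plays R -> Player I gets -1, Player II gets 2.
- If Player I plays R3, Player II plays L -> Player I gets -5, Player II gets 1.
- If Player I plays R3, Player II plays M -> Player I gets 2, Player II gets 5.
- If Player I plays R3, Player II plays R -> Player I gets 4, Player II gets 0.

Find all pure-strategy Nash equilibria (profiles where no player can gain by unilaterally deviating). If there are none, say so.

Pure-strategy Nash equilibria: (R1, L), (R3, M)

(R1, L): Player I gets 0, best alternative -1; Player II gets 5, best alternative 0. No profitable deviation — NE.
(R1, M): Player I can switch to R2 (-2 → 0). Not NE.
(R1, R): Player I can switch to R3 (2 → 4). Not NE.
(R2, L): Player I can switch to R1 (-1 → 0). Not NE.
(R2, M): Player I can switch to R3 (0 → 2). Not NE.
(R2, R): Player I can switch to R1 (-1 → 2). Not NE.
(R3, L): Player I can switch to R1 (-5 → 0). Not NE.
(R3, M): Player I gets 2, best alternative 0; Player II gets 5, best alternative 1. No profitable deviation — NE.
(R3, R): Player II can switch to L (0 → 1). Not NE.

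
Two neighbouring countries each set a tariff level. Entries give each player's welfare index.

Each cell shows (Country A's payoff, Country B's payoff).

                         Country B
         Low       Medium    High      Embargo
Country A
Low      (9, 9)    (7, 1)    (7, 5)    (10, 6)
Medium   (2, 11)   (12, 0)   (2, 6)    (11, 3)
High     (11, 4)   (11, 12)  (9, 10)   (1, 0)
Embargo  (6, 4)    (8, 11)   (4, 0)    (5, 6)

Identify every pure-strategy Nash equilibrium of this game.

none

Country A against Low: payoffs 9, 2, 11, 6 → best response High.
Country A against Medium: payoffs 7, 12, 11, 8 → best response Medium.
Country A against High: payoffs 7, 2, 9, 4 → best response High.
Country A against Embargo: payoffs 10, 11, 1, 5 → best response Medium.
Country B against Low: payoffs 9, 1, 5, 6 → best response Low.
Country B against Medium: payoffs 11, 0, 6, 3 → best response Low.
Country B against High: payoffs 4, 12, 10, 0 → best response Medium.
Country B against Embargo: payoffs 4, 11, 0, 6 → best response Medium.
No profile is a mutual best response for all players.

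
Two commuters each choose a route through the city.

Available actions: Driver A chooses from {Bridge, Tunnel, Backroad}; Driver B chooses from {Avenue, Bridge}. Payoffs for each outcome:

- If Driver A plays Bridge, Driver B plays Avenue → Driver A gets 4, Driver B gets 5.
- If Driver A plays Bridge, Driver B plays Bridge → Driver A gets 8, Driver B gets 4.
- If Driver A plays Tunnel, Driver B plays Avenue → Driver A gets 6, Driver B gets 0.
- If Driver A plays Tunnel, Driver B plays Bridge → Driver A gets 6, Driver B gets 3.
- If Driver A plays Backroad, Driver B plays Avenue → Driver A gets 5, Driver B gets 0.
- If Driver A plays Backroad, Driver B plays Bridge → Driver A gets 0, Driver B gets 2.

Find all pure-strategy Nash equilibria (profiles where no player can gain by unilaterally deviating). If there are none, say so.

For each player, find the best response to each opponent profile; mutual best responses are the pure NE.
Driver A against Avenue: payoffs 4, 6, 5 → best response Tunnel.
Driver A against Bridge: payoffs 8, 6, 0 → best response Bridge.
Driver B against Bridge: payoffs 5, 4 → best response Avenue.
Driver B against Tunnel: payoffs 0, 3 → best response Bridge.
Driver B against Backroad: payoffs 0, 2 → best response Bridge.
No profile is a mutual best response for all players.

This game has no pure Nash equilibrium.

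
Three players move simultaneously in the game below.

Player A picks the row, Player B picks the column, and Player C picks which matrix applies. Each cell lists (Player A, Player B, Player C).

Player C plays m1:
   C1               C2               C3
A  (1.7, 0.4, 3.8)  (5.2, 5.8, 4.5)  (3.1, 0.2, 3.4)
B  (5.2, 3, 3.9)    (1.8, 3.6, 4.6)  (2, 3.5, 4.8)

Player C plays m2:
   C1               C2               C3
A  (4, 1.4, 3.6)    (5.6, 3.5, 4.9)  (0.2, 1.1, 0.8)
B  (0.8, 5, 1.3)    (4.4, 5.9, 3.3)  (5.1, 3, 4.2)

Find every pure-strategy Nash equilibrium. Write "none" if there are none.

(A, C1, m1): Player A can switch to B (1.7 → 5.2). Not NE.
(A, C1, m2): Player B can switch to C2 (1.4 → 3.5). Not NE.
(A, C2, m1): Player C can switch to m2 (4.5 → 4.9). Not NE.
(A, C2, m2): Player A gets 5.6, best alternative 4.4; Player B gets 3.5, best alternative 1.4; Player C gets 4.9, best alternative 4.5. No profitable deviation — NE.
(A, C3, m1): Player B can switch to C1 (0.2 → 0.4). Not NE.
(A, C3, m2): Player A can switch to B (0.2 → 5.1). Not NE.
(B, C1, m1): Player B can switch to C2 (3 → 3.6). Not NE.
(The remaining 5 profiles each have a profitable deviation by the same check.)

The unique pure-strategy Nash equilibrium is (A, C2, m2).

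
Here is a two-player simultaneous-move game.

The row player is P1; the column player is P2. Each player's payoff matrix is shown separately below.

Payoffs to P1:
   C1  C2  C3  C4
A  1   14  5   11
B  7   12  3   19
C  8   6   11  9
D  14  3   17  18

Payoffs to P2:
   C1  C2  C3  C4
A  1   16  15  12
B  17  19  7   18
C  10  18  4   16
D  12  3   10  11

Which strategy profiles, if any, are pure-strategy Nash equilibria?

(A, C1): P1 can switch to B (1 → 7). Not NE.
(A, C2): P1 gets 14, best alternative 12; P2 gets 16, best alternative 15. No profitable deviation — NE.
(A, C3): P1 can switch to C (5 → 11). Not NE.
(A, C4): P1 can switch to B (11 → 19). Not NE.
(B, C1): P1 can switch to C (7 → 8). Not NE.
(B, C2): P1 can switch to A (12 → 14). Not NE.
(B, C3): P1 can switch to A (3 → 5). Not NE.
(B, C4): P2 can switch to C2 (18 → 19). Not NE.
(C, C1): P1 can switch to D (8 → 14). Not NE.
(C, C2): P1 can switch to A (6 → 14). Not NE.
(C, C3): P1 can switch to D (11 → 17). Not NE.
(C, C4): P1 can switch to A (9 → 11). Not NE.
(D, C1): P1 gets 14, best alternative 8; P2 gets 12, best alternative 11. No profitable deviation — NE.
(D, C2): P1 can switch to A (3 → 14). Not NE.
(The remaining 2 profiles each have a profitable deviation by the same check.)

The pure Nash equilibria are (A, C2) and (D, C1).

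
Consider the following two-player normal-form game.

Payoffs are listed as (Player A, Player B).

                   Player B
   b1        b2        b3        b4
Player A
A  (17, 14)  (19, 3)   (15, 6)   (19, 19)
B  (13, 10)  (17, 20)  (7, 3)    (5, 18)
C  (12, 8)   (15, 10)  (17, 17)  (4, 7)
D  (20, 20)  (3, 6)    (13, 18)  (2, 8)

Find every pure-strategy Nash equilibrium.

(A, b1): Player A can switch to D (17 → 20). Not NE.
(A, b2): Player B can switch to b1 (3 → 14). Not NE.
(A, b3): Player A can switch to C (15 → 17). Not NE.
(A, b4): Player A gets 19, best alternative 5; Player B gets 19, best alternative 14. No profitable deviation — NE.
(B, b1): Player A can switch to A (13 → 17). Not NE.
(B, b2): Player A can switch to A (17 → 19). Not NE.
(B, b3): Player A can switch to A (7 → 15). Not NE.
(C, b3): Player A gets 17, best alternative 15; Player B gets 17, best alternative 10. No profitable deviation — NE.
(D, b1): Player A gets 20, best alternative 17; Player B gets 20, best alternative 18. No profitable deviation — NE.
(The remaining 7 profiles each have a profitable deviation by the same check.)

(A, b4), (C, b3), (D, b1)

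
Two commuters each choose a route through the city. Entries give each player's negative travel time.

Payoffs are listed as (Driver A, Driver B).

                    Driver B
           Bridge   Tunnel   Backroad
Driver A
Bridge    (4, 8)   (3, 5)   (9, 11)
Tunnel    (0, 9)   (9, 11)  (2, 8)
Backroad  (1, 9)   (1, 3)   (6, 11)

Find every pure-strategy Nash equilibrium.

(Bridge, Bridge): Driver B can switch to Backroad (8 → 11). Not NE.
(Bridge, Tunnel): Driver A can switch to Tunnel (3 → 9). Not NE.
(Bridge, Backroad): Driver A gets 9, best alternative 6; Driver B gets 11, best alternative 8. No profitable deviation — NE.
(Tunnel, Bridge): Driver A can switch to Bridge (0 → 4). Not NE.
(Tunnel, Tunnel): Driver A gets 9, best alternative 3; Driver B gets 11, best alternative 9. No profitable deviation — NE.
(Tunnel, Backroad): Driver A can switch to Bridge (2 → 9). Not NE.
(Backroad, Bridge): Driver A can switch to Bridge (1 → 4). Not NE.
(Backroad, Tunnel): Driver A can switch to Bridge (1 → 3). Not NE.
(Backroad, Backroad): Driver A can switch to Bridge (6 → 9). Not NE.

Pure-strategy Nash equilibria: (Bridge, Backroad) and (Tunnel, Tunnel)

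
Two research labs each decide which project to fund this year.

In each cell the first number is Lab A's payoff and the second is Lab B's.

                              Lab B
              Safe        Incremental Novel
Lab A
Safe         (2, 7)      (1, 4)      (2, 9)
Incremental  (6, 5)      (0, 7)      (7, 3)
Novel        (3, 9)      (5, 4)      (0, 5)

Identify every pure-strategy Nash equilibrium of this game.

(Safe, Safe): Lab A can switch to Incremental (2 → 6). Not NE.
(Safe, Incremental): Lab A can switch to Novel (1 → 5). Not NE.
(Safe, Novel): Lab A can switch to Incremental (2 → 7). Not NE.
(Incremental, Safe): Lab B can switch to Incremental (5 → 7). Not NE.
(Incremental, Incremental): Lab A can switch to Safe (0 → 1). Not NE.
(Incremental, Novel): Lab B can switch to Safe (3 → 5). Not NE.
(Novel, Safe): Lab A can switch to Incremental (3 → 6). Not NE.
(Novel, Incremental): Lab B can switch to Safe (4 → 9). Not NE.
(The remaining 1 profile has a profitable deviation by the same check.)

This game has no pure Nash equilibrium.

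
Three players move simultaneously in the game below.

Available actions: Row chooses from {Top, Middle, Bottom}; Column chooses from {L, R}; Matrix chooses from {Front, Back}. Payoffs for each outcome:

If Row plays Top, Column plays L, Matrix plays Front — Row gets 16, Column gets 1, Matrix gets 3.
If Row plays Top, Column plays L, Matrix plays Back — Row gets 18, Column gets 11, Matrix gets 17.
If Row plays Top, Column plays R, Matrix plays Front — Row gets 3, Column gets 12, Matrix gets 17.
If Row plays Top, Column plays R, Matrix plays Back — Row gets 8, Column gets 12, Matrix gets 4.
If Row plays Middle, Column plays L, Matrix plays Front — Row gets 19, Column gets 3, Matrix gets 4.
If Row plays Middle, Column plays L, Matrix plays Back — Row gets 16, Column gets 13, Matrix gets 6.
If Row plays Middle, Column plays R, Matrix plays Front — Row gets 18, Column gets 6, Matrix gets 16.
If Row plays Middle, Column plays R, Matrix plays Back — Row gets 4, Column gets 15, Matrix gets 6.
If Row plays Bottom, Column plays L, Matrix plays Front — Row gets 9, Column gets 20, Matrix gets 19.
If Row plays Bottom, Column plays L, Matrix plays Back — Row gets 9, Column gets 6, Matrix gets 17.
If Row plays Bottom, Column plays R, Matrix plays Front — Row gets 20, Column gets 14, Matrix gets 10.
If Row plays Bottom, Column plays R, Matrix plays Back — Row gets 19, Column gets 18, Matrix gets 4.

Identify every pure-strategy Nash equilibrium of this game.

(Top, L, Front): Row can switch to Middle (16 → 19). Not NE.
(Top, L, Back): Column can switch to R (11 → 12). Not NE.
(Top, R, Front): Row can switch to Middle (3 → 18). Not NE.
(Top, R, Back): Row can switch to Bottom (8 → 19). Not NE.
(Middle, L, Front): Column can switch to R (3 → 6). Not NE.
(Middle, L, Back): Row can switch to Top (16 → 18). Not NE.
(The remaining 6 profiles each have a profitable deviation by the same check.)

none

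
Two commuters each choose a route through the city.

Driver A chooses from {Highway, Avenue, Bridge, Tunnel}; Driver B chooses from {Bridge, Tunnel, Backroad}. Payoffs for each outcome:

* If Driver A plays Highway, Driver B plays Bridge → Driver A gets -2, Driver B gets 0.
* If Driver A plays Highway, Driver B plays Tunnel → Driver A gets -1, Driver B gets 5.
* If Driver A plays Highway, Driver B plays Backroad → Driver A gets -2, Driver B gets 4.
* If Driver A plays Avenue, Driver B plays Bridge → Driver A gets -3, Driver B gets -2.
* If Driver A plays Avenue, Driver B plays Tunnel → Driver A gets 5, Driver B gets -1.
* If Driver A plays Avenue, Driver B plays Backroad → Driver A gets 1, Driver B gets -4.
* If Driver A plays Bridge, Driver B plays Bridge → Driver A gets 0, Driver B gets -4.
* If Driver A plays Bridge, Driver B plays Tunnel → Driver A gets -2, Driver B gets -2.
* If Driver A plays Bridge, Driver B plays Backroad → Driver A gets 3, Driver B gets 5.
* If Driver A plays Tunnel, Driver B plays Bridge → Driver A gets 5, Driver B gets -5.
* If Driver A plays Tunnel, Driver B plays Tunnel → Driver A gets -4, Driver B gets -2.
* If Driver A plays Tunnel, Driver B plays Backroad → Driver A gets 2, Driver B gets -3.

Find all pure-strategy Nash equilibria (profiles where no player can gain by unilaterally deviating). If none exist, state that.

Pure-strategy Nash equilibria: (Avenue, Tunnel) and (Bridge, Backroad)

Driver A against Bridge: payoffs -2, -3, 0, 5 → best response Tunnel.
Driver A against Tunnel: payoffs -1, 5, -2, -4 → best response Avenue.
Driver A against Backroad: payoffs -2, 1, 3, 2 → best response Bridge.
Driver B against Highway: payoffs 0, 5, 4 → best response Tunnel.
Driver B against Avenue: payoffs -2, -1, -4 → best response Tunnel.
Driver B against Bridge: payoffs -4, -2, 5 → best response Backroad.
Driver B against Tunnel: payoffs -5, -2, -3 → best response Tunnel.
Mutual best responses: (Avenue, Tunnel); (Bridge, Backroad).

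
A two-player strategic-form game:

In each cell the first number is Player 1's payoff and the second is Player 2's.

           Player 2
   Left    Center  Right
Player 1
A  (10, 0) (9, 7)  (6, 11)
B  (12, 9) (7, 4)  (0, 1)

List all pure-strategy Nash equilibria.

Player 1 against Left: payoffs 10, 12 → best response B.
Player 1 against Center: payoffs 9, 7 → best response A.
Player 1 against Right: payoffs 6, 0 → best response A.
Player 2 against A: payoffs 0, 7, 11 → best response Right.
Player 2 against B: payoffs 9, 4, 1 → best response Left.
Mutual best responses: (A, Right); (B, Left).

The pure Nash equilibria are (A, Right); (B, Left).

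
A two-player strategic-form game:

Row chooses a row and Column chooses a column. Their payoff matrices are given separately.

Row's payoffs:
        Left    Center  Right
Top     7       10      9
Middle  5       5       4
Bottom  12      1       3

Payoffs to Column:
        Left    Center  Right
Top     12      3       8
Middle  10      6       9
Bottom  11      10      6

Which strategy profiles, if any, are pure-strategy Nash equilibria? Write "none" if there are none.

Check each profile: it is a Nash equilibrium iff no player can strictly gain by switching unilaterally.
(Top, Left): Row can switch to Bottom (7 → 12). Not NE.
(Top, Center): Column can switch to Left (3 → 12). Not NE.
(Top, Right): Column can switch to Left (8 → 12). Not NE.
(Middle, Left): Row can switch to Top (5 → 7). Not NE.
(Middle, Center): Row can switch to Top (5 → 10). Not NE.
(Middle, Right): Row can switch to Top (4 → 9). Not NE.
(Bottom, Left): Row gets 12, best alternative 7; Column gets 11, best alternative 10. No profitable deviation — NE.
(Bottom, Center): Row can switch to Top (1 → 10). Not NE.
(Bottom, Right): Row can switch to Top (3 → 9). Not NE.

Pure NE: (Bottom, Left)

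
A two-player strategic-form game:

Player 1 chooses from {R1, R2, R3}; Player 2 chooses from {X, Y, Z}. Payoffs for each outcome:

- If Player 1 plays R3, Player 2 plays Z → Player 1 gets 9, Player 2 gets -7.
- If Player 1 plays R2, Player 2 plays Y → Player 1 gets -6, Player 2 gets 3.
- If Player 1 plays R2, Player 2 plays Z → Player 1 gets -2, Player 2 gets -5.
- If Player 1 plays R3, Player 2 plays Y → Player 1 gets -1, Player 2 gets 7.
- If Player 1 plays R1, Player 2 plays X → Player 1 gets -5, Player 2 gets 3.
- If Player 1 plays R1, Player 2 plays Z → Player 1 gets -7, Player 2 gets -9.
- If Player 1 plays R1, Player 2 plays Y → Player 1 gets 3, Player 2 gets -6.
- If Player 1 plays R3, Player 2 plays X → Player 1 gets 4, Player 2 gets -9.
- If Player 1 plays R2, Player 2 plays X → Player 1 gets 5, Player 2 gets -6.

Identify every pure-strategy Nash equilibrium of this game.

none

(R1, X): Player 1 can switch to R2 (-5 → 5). Not NE.
(R1, Y): Player 2 can switch to X (-6 → 3). Not NE.
(R1, Z): Player 1 can switch to R2 (-7 → -2). Not NE.
(R2, X): Player 2 can switch to Y (-6 → 3). Not NE.
(R2, Y): Player 1 can switch to R1 (-6 → 3). Not NE.
(R2, Z): Player 1 can switch to R3 (-2 → 9). Not NE.
(The remaining 3 profiles each have a profitable deviation by the same check.)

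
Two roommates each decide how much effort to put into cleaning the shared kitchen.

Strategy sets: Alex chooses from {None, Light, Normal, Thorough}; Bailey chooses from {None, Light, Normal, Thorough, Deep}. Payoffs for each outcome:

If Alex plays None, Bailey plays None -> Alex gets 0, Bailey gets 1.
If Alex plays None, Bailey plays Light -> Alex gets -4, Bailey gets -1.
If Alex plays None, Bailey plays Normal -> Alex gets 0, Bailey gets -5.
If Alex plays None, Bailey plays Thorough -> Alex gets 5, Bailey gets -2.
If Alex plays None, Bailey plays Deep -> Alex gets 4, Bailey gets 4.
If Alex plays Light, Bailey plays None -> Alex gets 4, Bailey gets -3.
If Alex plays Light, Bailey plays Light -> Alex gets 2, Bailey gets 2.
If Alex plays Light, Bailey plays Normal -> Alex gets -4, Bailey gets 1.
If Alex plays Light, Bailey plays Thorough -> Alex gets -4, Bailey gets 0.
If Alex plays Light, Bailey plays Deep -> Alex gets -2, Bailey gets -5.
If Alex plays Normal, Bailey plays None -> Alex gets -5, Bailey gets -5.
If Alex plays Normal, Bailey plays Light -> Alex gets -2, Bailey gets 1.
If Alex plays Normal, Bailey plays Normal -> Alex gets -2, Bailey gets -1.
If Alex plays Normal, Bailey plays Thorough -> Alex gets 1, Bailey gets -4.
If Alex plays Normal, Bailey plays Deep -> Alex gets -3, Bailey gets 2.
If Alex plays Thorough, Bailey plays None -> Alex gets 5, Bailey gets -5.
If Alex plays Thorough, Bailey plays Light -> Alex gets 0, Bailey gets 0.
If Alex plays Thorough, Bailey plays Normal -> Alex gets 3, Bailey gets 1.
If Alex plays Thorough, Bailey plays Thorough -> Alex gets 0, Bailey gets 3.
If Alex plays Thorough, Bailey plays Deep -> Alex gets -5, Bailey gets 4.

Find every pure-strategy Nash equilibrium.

The pure Nash equilibria are (None, Deep) and (Light, Light).

Mark each player's best response to every combination of opponents' strategies; a profile where every player is best-responding is a pure Nash equilibrium.
Alex against None: payoffs 0, 4, -5, 5 → best response Thorough.
Alex against Light: payoffs -4, 2, -2, 0 → best response Light.
Alex against Normal: payoffs 0, -4, -2, 3 → best response Thorough.
Alex against Thorough: payoffs 5, -4, 1, 0 → best response None.
Alex against Deep: payoffs 4, -2, -3, -5 → best response None.
Bailey against None: payoffs 1, -1, -5, -2, 4 → best response Deep.
Bailey against Light: payoffs -3, 2, 1, 0, -5 → best response Light.
Bailey against Normal: payoffs -5, 1, -1, -4, 2 → best response Deep.
Bailey against Thorough: payoffs -5, 0, 1, 3, 4 → best response Deep.
Mutual best responses: (None, Deep); (Light, Light).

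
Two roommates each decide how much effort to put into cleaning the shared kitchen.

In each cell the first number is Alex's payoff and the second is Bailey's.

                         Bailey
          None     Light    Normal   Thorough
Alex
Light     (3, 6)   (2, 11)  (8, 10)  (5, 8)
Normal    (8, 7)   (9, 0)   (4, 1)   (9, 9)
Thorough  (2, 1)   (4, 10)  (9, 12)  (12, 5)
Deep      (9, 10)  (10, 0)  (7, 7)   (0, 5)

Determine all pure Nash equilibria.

Pure-strategy Nash equilibria: (Thorough, Normal) and (Deep, None)

For each player, find the best response to each opponent profile; mutual best responses are the pure NE.
Alex against None: payoffs 3, 8, 2, 9 → best response Deep.
Alex against Light: payoffs 2, 9, 4, 10 → best response Deep.
Alex against Normal: payoffs 8, 4, 9, 7 → best response Thorough.
Alex against Thorough: payoffs 5, 9, 12, 0 → best response Thorough.
Bailey against Light: payoffs 6, 11, 10, 8 → best response Light.
Bailey against Normal: payoffs 7, 0, 1, 9 → best response Thorough.
Bailey against Thorough: payoffs 1, 10, 12, 5 → best response Normal.
Bailey against Deep: payoffs 10, 0, 7, 5 → best response None.
Mutual best responses: (Thorough, Normal); (Deep, None).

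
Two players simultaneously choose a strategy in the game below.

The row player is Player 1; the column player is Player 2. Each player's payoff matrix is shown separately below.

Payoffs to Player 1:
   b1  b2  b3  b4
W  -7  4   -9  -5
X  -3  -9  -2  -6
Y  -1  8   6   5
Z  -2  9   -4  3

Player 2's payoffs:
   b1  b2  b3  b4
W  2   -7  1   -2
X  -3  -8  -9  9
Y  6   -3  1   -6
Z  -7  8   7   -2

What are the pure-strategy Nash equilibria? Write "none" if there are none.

Pure-strategy Nash equilibria: (Y, b1); (Z, b2)

(W, b1): Player 1 can switch to X (-7 → -3). Not NE.
(W, b2): Player 1 can switch to Y (4 → 8). Not NE.
(W, b3): Player 1 can switch to X (-9 → -2). Not NE.
(W, b4): Player 1 can switch to Y (-5 → 5). Not NE.
(X, b1): Player 1 can switch to Y (-3 → -1). Not NE.
(X, b2): Player 1 can switch to W (-9 → 4). Not NE.
(Y, b1): Player 1 gets -1, best alternative -2; Player 2 gets 6, best alternative 1. No profitable deviation — NE.
(Z, b2): Player 1 gets 9, best alternative 8; Player 2 gets 8, best alternative 7. No profitable deviation — NE.
(The remaining 8 profiles each have a profitable deviation by the same check.)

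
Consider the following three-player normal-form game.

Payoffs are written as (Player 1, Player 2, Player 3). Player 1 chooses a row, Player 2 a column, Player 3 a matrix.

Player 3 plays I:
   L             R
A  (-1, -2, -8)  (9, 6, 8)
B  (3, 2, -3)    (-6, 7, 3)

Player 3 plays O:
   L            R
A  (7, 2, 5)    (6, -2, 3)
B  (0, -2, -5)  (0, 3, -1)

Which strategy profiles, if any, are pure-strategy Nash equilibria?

(A, L, O), (A, R, I)

For each player, find the best response to each opponent profile; mutual best responses are the pure NE.
Player 1 against (L, I): payoffs -1, 3 → best response B.
Player 1 against (L, O): payoffs 7, 0 → best response A.
Player 1 against (R, I): payoffs 9, -6 → best response A.
Player 1 against (R, O): payoffs 6, 0 → best response A.
Player 2 against (A, I): payoffs -2, 6 → best response R.
Player 2 against (A, O): payoffs 2, -2 → best response L.
Player 2 against (B, I): payoffs 2, 7 → best response R.
Player 2 against (B, O): payoffs -2, 3 → best response R.
Player 3 against (A, L): payoffs -8, 5 → best response O.
Player 3 against (A, R): payoffs 8, 3 → best response I.
Player 3 against (B, L): payoffs -3, -5 → best response I.
Player 3 against (B, R): payoffs 3, -1 → best response I.
Mutual best responses: (A, L, O); (A, R, I).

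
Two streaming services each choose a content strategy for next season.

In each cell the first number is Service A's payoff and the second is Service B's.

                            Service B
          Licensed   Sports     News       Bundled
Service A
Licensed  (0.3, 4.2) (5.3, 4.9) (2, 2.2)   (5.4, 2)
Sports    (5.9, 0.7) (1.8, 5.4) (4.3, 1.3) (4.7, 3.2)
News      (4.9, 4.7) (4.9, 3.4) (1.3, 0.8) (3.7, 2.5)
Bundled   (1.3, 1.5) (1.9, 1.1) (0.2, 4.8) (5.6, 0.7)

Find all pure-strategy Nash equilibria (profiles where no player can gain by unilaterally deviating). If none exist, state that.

(Licensed, Sports)

Service A against Licensed: payoffs 0.3, 5.9, 4.9, 1.3 → best response Sports.
Service A against Sports: payoffs 5.3, 1.8, 4.9, 1.9 → best response Licensed.
Service A against News: payoffs 2, 4.3, 1.3, 0.2 → best response Sports.
Service A against Bundled: payoffs 5.4, 4.7, 3.7, 5.6 → best response Bundled.
Service B against Licensed: payoffs 4.2, 4.9, 2.2, 2 → best response Sports.
Service B against Sports: payoffs 0.7, 5.4, 1.3, 3.2 → best response Sports.
Service B against News: payoffs 4.7, 3.4, 0.8, 2.5 → best response Licensed.
Service B against Bundled: payoffs 1.5, 1.1, 4.8, 0.7 → best response News.
Mutual best responses: (Licensed, Sports).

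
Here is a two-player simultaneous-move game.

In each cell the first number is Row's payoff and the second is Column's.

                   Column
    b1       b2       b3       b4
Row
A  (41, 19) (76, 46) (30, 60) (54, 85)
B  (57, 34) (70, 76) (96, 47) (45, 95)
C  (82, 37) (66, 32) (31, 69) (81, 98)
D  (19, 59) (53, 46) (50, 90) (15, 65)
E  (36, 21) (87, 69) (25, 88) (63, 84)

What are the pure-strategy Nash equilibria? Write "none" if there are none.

The unique pure-strategy Nash equilibrium is (C, b4).

Mark each player's best response to every combination of opponents' strategies; a profile where every player is best-responding is a pure Nash equilibrium.
Row against b1: payoffs 41, 57, 82, 19, 36 → best response C.
Row against b2: payoffs 76, 70, 66, 53, 87 → best response E.
Row against b3: payoffs 30, 96, 31, 50, 25 → best response B.
Row against b4: payoffs 54, 45, 81, 15, 63 → best response C.
Column against A: payoffs 19, 46, 60, 85 → best response b4.
Column against B: payoffs 34, 76, 47, 95 → best response b4.
Column against C: payoffs 37, 32, 69, 98 → best response b4.
Column against D: payoffs 59, 46, 90, 65 → best response b3.
Column against E: payoffs 21, 69, 88, 84 → best response b3.
Mutual best responses: (C, b4).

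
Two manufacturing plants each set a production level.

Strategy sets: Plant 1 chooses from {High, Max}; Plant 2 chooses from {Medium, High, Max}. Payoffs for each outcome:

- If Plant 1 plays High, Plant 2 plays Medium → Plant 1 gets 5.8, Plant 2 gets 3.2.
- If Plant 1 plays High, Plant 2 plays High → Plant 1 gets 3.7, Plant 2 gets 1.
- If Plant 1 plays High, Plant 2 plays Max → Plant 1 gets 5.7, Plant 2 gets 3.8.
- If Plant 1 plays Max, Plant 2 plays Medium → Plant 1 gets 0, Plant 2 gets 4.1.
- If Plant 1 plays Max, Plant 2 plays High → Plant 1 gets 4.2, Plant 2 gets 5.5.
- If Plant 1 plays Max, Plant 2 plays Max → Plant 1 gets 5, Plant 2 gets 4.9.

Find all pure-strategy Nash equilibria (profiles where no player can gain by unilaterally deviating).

Plant 1 against Medium: payoffs 5.8, 0 → best response High.
Plant 1 against High: payoffs 3.7, 4.2 → best response Max.
Plant 1 against Max: payoffs 5.7, 5 → best response High.
Plant 2 against High: payoffs 3.2, 1, 3.8 → best response Max.
Plant 2 against Max: payoffs 4.1, 5.5, 4.9 → best response High.
Mutual best responses: (High, Max); (Max, High).

Pure-strategy Nash equilibria: (High, Max) and (Max, High)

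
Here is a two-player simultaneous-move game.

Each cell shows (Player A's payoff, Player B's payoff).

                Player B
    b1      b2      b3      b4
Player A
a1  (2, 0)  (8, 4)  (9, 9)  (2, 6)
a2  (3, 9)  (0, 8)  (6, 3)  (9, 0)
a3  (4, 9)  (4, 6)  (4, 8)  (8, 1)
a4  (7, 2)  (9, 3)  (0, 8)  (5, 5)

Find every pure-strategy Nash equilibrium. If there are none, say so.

Player A against b1: payoffs 2, 3, 4, 7 → best response a4.
Player A against b2: payoffs 8, 0, 4, 9 → best response a4.
Player A against b3: payoffs 9, 6, 4, 0 → best response a1.
Player A against b4: payoffs 2, 9, 8, 5 → best response a2.
Player B against a1: payoffs 0, 4, 9, 6 → best response b3.
Player B against a2: payoffs 9, 8, 3, 0 → best response b1.
Player B against a3: payoffs 9, 6, 8, 1 → best response b1.
Player B against a4: payoffs 2, 3, 8, 5 → best response b3.
Mutual best responses: (a1, b3).

The unique pure-strategy Nash equilibrium is (a1, b3).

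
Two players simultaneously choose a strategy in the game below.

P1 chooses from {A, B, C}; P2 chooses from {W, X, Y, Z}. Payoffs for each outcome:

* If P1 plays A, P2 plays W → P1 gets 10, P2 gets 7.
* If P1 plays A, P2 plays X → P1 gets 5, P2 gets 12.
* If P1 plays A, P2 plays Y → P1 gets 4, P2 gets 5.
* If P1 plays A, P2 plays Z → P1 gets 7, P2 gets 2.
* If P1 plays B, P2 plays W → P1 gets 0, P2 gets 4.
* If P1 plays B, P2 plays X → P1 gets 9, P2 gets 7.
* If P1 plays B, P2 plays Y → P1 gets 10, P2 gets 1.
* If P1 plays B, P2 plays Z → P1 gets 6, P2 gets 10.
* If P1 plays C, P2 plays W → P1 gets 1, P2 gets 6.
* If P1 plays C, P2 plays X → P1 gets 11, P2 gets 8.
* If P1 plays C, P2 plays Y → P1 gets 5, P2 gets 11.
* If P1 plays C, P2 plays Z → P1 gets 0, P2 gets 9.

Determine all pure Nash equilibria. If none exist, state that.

(A, W): P2 can switch to X (7 → 12). Not NE.
(A, X): P1 can switch to B (5 → 9). Not NE.
(A, Y): P1 can switch to B (4 → 10). Not NE.
(A, Z): P2 can switch to W (2 → 7). Not NE.
(B, W): P1 can switch to A (0 → 10). Not NE.
(B, X): P1 can switch to C (9 → 11). Not NE.
(The remaining 6 profiles each have a profitable deviation by the same check.)

This game has no pure Nash equilibrium.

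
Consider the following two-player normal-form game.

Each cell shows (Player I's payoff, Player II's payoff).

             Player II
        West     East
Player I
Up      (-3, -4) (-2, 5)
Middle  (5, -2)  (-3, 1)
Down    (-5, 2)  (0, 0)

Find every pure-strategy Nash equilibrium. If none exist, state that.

This game has no pure Nash equilibrium.

Mark each player's best response to every combination of opponents' strategies; a profile where every player is best-responding is a pure Nash equilibrium.
Player I against West: payoffs -3, 5, -5 → best response Middle.
Player I against East: payoffs -2, -3, 0 → best response Down.
Player II against Up: payoffs -4, 5 → best response East.
Player II against Middle: payoffs -2, 1 → best response East.
Player II against Down: payoffs 2, 0 → best response West.
No profile is a mutual best response for all players.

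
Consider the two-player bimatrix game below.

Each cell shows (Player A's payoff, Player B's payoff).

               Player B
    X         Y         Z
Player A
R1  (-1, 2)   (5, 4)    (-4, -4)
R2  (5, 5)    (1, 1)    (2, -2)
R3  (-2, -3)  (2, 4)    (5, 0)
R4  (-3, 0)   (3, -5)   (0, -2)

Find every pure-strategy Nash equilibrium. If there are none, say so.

(R1, X): Player A can switch to R2 (-1 → 5). Not NE.
(R1, Y): Player A gets 5, best alternative 3; Player B gets 4, best alternative 2. No profitable deviation — NE.
(R1, Z): Player A can switch to R2 (-4 → 2). Not NE.
(R2, X): Player A gets 5, best alternative -1; Player B gets 5, best alternative 1. No profitable deviation — NE.
(R2, Y): Player A can switch to R1 (1 → 5). Not NE.
(R2, Z): Player A can switch to R3 (2 → 5). Not NE.
(R3, X): Player A can switch to R1 (-2 → -1). Not NE.
(R3, Y): Player A can switch to R1 (2 → 5). Not NE.
(R3, Z): Player B can switch to Y (0 → 4). Not NE.
(R4, X): Player A can switch to R1 (-3 → -1). Not NE.
(The remaining 2 profiles each have a profitable deviation by the same check.)

(R1, Y), (R2, X)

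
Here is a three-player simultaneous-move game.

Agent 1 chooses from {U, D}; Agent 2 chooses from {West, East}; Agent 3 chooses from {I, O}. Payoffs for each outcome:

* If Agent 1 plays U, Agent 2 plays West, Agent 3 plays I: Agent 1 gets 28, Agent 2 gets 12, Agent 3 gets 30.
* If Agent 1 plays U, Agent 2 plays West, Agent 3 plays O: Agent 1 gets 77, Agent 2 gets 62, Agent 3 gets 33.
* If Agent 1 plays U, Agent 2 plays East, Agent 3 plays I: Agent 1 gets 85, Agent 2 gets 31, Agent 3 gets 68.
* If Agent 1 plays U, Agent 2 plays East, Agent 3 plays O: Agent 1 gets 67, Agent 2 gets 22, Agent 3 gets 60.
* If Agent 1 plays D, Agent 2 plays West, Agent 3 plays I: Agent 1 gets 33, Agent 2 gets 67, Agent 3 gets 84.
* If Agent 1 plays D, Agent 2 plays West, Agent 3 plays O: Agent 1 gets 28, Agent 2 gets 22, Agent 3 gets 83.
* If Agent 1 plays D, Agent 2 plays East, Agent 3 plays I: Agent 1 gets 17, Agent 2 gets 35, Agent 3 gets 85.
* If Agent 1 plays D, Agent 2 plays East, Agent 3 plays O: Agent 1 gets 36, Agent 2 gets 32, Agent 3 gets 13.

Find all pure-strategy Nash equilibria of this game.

Pure-strategy Nash equilibria: (U, West, O), (U, East, I), (D, West, I)

For each player, find the best response to each opponent profile; mutual best responses are the pure NE.
Agent 1 against (West, I): payoffs 28, 33 → best response D.
Agent 1 against (West, O): payoffs 77, 28 → best response U.
Agent 1 against (East, I): payoffs 85, 17 → best response U.
Agent 1 against (East, O): payoffs 67, 36 → best response U.
Agent 2 against (U, I): payoffs 12, 31 → best response East.
Agent 2 against (U, O): payoffs 62, 22 → best response West.
Agent 2 against (D, I): payoffs 67, 35 → best response West.
Agent 2 against (D, O): payoffs 22, 32 → best response East.
Agent 3 against (U, West): payoffs 30, 33 → best response O.
Agent 3 against (U, East): payoffs 68, 60 → best response I.
Agent 3 against (D, West): payoffs 84, 83 → best response I.
Agent 3 against (D, East): payoffs 85, 13 → best response I.
Mutual best responses: (U, West, O); (U, East, I); (D, West, I).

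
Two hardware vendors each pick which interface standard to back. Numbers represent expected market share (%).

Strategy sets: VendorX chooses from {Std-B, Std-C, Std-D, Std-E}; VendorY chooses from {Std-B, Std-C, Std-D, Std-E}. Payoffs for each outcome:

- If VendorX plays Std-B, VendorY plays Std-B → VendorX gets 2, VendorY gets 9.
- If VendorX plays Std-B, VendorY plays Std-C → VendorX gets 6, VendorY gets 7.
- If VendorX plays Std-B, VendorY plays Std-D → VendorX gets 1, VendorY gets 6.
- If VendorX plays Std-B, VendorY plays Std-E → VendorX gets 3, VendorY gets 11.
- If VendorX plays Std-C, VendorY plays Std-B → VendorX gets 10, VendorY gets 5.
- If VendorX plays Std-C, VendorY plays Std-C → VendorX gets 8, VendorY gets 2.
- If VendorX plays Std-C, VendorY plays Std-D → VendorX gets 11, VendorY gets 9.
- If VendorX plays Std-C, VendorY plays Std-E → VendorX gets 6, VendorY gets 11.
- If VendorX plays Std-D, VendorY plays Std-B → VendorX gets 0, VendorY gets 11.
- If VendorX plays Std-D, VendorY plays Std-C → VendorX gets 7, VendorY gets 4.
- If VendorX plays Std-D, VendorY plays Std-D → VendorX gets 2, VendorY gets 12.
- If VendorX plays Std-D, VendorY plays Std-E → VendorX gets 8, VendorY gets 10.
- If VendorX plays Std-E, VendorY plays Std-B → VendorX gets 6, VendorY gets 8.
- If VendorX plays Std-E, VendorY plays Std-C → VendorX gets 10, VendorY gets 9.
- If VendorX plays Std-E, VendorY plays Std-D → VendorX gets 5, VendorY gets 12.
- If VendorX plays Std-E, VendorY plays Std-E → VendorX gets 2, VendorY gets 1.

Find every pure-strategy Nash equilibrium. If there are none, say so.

VendorX against Std-B: payoffs 2, 10, 0, 6 → best response Std-C.
VendorX against Std-C: payoffs 6, 8, 7, 10 → best response Std-E.
VendorX against Std-D: payoffs 1, 11, 2, 5 → best response Std-C.
VendorX against Std-E: payoffs 3, 6, 8, 2 → best response Std-D.
VendorY against Std-B: payoffs 9, 7, 6, 11 → best response Std-E.
VendorY against Std-C: payoffs 5, 2, 9, 11 → best response Std-E.
VendorY against Std-D: payoffs 11, 4, 12, 10 → best response Std-D.
VendorY against Std-E: payoffs 8, 9, 12, 1 → best response Std-D.
No profile is a mutual best response for all players.

No pure-strategy Nash equilibrium.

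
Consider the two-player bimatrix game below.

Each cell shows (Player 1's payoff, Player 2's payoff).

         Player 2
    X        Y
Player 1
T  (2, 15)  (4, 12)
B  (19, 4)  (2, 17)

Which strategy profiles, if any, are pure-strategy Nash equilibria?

Mark each player's best response to every combination of opponents' strategies; a profile where every player is best-responding is a pure Nash equilibrium.
Player 1 against X: payoffs 2, 19 → best response B.
Player 1 against Y: payoffs 4, 2 → best response T.
Player 2 against T: payoffs 15, 12 → best response X.
Player 2 against B: payoffs 4, 17 → best response Y.
No profile is a mutual best response for all players.

none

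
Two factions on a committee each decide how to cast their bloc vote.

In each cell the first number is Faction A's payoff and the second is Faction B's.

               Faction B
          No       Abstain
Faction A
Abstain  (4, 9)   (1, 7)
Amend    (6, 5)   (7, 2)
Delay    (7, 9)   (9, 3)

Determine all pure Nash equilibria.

(Abstain, No): Faction A can switch to Amend (4 → 6). Not NE.
(Abstain, Abstain): Faction A can switch to Amend (1 → 7). Not NE.
(Amend, No): Faction A can switch to Delay (6 → 7). Not NE.
(Amend, Abstain): Faction A can switch to Delay (7 → 9). Not NE.
(Delay, No): Faction A gets 7, best alternative 6; Faction B gets 9, best alternative 3. No profitable deviation — NE.
(Delay, Abstain): Faction B can switch to No (3 → 9). Not NE.

(Delay, No)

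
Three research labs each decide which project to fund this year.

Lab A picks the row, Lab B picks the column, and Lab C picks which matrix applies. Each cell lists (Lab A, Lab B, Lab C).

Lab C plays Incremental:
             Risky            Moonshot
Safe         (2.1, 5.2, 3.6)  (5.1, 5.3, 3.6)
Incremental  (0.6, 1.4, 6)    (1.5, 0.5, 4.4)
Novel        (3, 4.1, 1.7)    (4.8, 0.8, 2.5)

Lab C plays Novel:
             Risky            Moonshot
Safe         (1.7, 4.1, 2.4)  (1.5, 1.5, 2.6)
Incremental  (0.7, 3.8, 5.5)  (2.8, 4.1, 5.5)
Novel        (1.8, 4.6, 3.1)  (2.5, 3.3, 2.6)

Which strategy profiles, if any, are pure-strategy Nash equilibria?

Lab A against (Risky, Incremental): payoffs 2.1, 0.6, 3 → best response Novel.
Lab A against (Risky, Novel): payoffs 1.7, 0.7, 1.8 → best response Novel.
Lab A against (Moonshot, Incremental): payoffs 5.1, 1.5, 4.8 → best response Safe.
Lab A against (Moonshot, Novel): payoffs 1.5, 2.8, 2.5 → best response Incremental.
Lab B against (Safe, Incremental): payoffs 5.2, 5.3 → best response Moonshot.
Lab B against (Safe, Novel): payoffs 4.1, 1.5 → best response Risky.
Lab B against (Incremental, Incremental): payoffs 1.4, 0.5 → best response Risky.
Lab B against (Incremental, Novel): payoffs 3.8, 4.1 → best response Moonshot.
Lab B against (Novel, Incremental): payoffs 4.1, 0.8 → best response Risky.
Lab B against (Novel, Novel): payoffs 4.6, 3.3 → best response Risky.
Lab C against (Safe, Risky): payoffs 3.6, 2.4 → best response Incremental.
Lab C against (Safe, Moonshot): payoffs 3.6, 2.6 → best response Incremental.
Lab C against (Incremental, Risky): payoffs 6, 5.5 → best response Incremental.
Lab C against (Incremental, Moonshot): payoffs 4.4, 5.5 → best response Novel.
Lab C against (Novel, Risky): payoffs 1.7, 3.1 → best response Novel.
Lab C against (Novel, Moonshot): payoffs 2.5, 2.6 → best response Novel.
Mutual best responses: (Safe, Moonshot, Incremental); (Incremental, Moonshot, Novel); (Novel, Risky, Novel).

Pure-strategy Nash equilibria: (Safe, Moonshot, Incremental); (Incremental, Moonshot, Novel); (Novel, Risky, Novel)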